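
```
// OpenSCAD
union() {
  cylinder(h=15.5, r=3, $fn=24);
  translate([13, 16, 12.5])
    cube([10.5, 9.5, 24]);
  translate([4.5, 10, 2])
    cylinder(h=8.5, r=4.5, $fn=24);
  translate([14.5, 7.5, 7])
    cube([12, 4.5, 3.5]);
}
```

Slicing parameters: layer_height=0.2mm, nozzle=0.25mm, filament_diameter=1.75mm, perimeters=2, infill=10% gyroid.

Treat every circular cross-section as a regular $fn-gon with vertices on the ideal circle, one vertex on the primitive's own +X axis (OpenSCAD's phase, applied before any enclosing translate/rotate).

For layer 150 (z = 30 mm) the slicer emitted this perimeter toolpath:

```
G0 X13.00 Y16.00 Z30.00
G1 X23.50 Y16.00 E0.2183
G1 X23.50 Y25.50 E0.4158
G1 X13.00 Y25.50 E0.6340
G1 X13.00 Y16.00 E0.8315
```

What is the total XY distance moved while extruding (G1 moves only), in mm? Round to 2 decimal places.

40.00 mm

Sum the Euclidean lengths of each G1 segment: total = 40.00 mm.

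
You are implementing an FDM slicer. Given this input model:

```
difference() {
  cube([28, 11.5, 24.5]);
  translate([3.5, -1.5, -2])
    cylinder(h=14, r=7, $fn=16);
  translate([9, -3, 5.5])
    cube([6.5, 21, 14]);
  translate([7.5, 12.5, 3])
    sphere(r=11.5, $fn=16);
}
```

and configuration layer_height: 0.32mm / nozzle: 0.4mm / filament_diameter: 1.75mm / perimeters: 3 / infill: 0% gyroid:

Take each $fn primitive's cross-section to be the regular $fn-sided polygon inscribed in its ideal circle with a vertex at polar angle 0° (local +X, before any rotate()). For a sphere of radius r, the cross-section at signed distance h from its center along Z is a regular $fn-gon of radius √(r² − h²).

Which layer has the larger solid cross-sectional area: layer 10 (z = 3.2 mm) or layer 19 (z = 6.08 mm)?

Layer 10 (z = 3.2): the cube (footprint 28×11.5) is included at this height (area 322.00 mm²); the r=7 cylinder at (3.5, -1.5) gives a regular 16-gon of circumradius 7 (constant along its height) (area = (16/2)·7.000²·sin(360°/16) = 150.01 mm²); the cube at (9, -3) does not reach this height (z outside [5.5, 19.5]); the sphere at (7.5, 12.5): section is a regular 16-gon, circumradius = √(r²−h²) = √(11.5²−0.2²) = 11.498 (area = (16/2)·11.498²·sin(360°/16) = 404.76 mm²); After the difference (first − rest): starting from the 28×11.5 cube (322.00 mm²), the r=7 cylinder at (3.5, -1.5) partially overlaps it — only the 45.10 mm² overlap (of its 150.01 mm²) is removed, clipping the outline; the r=11.5 sphere at (7.5, 12.5) partially overlaps it — only the 134.13 mm² overlap (of its 404.76 mm²) is removed, clipping the outline — area = 142.77 mm². So its area = 142.77 mm². Layer 19 (z = 6.08): the 28×11.5 cube contributes its full rectangle (area 322.00 mm²); the r=7 cylinder at (3.5, -1.5) contributes a regular 16-gon of circumradius 7 (area = (16/2)·7.000²·sin(360°/16) = 150.01 mm²); the cube at (9, -3) is present — its section is the full 6.5×21 rectangle (area 136.50 mm²); the sphere at (7.5, 12.5): section is a regular 16-gon, circumradius = √(r²−h²) = √(11.5²−3.08²) = 11.080 (area = (16/2)·11.080²·sin(360°/16) = 375.84 mm²); Subtracting the remaining from the first: starting from the 28×11.5 cube (322.00 mm²), the r=7 cylinder at (3.5, -1.5) partially overlaps it — only the 45.10 mm² overlap (of its 150.01 mm²) is removed, clipping the outline; the 6.5×21 cube at (9, -3) partially overlaps it — only the 72.77 mm² overlap (of its 136.50 mm²) is removed, clipping the outline; the r=11.5 sphere at (7.5, 12.5) partially overlaps it — only the 72.41 mm² overlap (of its 375.84 mm²) is removed, clipping the outline — area = 131.72 mm². So its area = 131.72 mm². Layer 10 is larger (142.77 vs 131.72 mm²).

layer 10 (z = 3.2 mm)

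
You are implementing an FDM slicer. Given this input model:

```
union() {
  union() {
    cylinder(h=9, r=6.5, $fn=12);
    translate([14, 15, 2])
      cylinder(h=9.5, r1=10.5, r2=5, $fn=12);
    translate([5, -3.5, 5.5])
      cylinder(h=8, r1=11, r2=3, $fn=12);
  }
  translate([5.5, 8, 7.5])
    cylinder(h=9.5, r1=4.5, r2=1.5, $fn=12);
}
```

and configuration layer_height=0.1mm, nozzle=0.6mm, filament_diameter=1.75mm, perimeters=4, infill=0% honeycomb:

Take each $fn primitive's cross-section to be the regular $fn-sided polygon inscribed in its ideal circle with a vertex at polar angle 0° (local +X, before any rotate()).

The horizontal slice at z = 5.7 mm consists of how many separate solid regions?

At z = 5.7 mm: the r=6.5 cylinder gives a regular 12-gon of circumradius 6.5 (constant along its height); the cone at (14, 15) (r1=10.5→r2=5) has section circumradius 8.358 here — a regular 12-gon; the cone at (5, -3.5): at t=0.025 of its height the radius interpolates to r₁+(r₂−r₁)t = 10.800, giving a regular 12-gon of that circumradius; Combining (union): the regions partially overlap (shared area 110.46 mm²), so overlapping operands fuse into one piece — 2 connected regions; the cone at (5.5, 8) is absent (z outside [7.5, 17]); Merging all regions: only that combined region is present, so the union is just that shape — 2 connected regions. The result has 2 disconnected regions.

2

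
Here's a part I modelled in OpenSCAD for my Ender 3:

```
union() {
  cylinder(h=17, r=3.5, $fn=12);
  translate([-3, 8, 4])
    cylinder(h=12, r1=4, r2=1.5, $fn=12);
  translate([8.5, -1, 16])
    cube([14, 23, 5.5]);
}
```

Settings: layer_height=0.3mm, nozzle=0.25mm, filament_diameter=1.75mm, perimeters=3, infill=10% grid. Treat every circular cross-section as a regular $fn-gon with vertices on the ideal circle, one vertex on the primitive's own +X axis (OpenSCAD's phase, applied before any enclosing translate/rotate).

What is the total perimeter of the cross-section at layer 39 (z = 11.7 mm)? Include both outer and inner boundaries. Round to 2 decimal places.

At z = 11.7 mm: the r=3.5 cylinder contributes a regular 12-gon of circumradius 3.5 (perimeter = 2·12·3.500·sin(180°/12) = 21.74 mm); the cone at (-3, 8): at t=0.642 of its height the radius interpolates to r₁+(r₂−r₁)t = 2.396, giving a regular 12-gon of that circumradius (perimeter = 2·12·2.396·sin(180°/12) = 14.88 mm); the cube at (8.5, -1) is absent (z outside [16, 21.5]); Merging all regions: the 2 present regions are separate (no shared area or edge), so areas and boundary lengths simply add and each stays a separate island — boundary = 36.62 mm. Overall, the cross-section has 2 separate islands. Total boundary length (outer) = 36.62 mm.

36.62 mm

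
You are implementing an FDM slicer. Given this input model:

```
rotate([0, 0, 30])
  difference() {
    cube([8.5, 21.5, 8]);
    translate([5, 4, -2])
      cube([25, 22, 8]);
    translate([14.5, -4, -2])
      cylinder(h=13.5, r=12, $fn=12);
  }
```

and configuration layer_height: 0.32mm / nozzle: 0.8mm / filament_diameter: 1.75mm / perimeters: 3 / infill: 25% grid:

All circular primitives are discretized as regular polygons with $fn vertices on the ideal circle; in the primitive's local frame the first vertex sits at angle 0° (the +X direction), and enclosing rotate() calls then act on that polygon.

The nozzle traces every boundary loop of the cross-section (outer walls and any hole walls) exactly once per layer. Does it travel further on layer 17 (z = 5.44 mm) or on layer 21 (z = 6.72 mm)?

layer 21 (z = 6.72 mm)

Layer 17 (z = 5.44): the cube is present — its section is the full 8.5×21.5 rectangle (perimeter 60.00 mm); the cube at (5, 4) (footprint 25×22) is included at this height (perimeter 94.00 mm); the r=12 cylinder at (14.5, -4) contributes a regular 12-gon of circumradius 12 (perimeter = 2·12·12.000·sin(180°/12) = 74.54 mm); Subtracting the remaining from the first: starting from the 8.5×21.5 cube, the 25×22 cube at (5, 4) partially overlaps it — only the 61.25 mm² overlap (of its 550.00 mm²) is removed, clipping the outline; the r=12 cylinder at (14.5, -4) partially overlaps it — only the 16.11 mm² overlap (of its 432.00 mm²) is removed, clipping the outline — boundary = 53.58 mm; (rotated 30° about Z; rotation is an isometry so areas/perimeters/island counts are preserved). So its perimeter = 53.58 mm. Layer 21 (z = 6.72): the cube is present — its section is the full 8.5×21.5 rectangle (perimeter 60.00 mm); the cube at (5, 4) is absent (z outside [-2, 6]); the r=12 cylinder at (14.5, -4) contributes a regular 12-gon of circumradius 12 (perimeter = 2·12·12.000·sin(180°/12) = 74.54 mm); After the difference (first − rest): starting from the 8.5×21.5 cube, the r=12 cylinder at (14.5, -4) partially overlaps it — only the 18.97 mm² overlap (of its 432.00 mm²) is removed, clipping the outline — boundary = 56.96 mm; (whole slice rotated 30° about Z — lengths, areas and connectivity unchanged). So its perimeter = 56.96 mm. Layer 21 is larger (56.96 vs 53.58 mm).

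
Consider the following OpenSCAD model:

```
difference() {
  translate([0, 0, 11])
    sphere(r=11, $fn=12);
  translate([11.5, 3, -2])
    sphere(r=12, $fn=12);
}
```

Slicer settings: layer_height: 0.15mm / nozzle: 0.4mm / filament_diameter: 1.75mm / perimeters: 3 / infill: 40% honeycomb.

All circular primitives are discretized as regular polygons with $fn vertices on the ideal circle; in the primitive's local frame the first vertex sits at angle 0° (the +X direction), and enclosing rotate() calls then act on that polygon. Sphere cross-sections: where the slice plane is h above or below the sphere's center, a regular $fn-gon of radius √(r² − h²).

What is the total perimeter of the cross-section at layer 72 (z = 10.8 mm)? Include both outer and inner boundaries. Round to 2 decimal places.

At z = 10.8 mm: the sphere: section is a regular 12-gon, circumradius = √(r²−h²) = √(11²−0.2²) = 10.998 (perimeter = 2·12·10.998·sin(180°/12) = 68.32 mm); the sphere at (11.5, 3) is not intersected at this z (|z−center|=12.800 > r=12); Taking the first minus the rest: none of the subtracted shapes is present at this height, so the r=11 sphere is unchanged — boundary = 68.32 mm. Overall, the cross-section is a single solid region. Total boundary length (outer) = 68.32 mm.

68.32 mm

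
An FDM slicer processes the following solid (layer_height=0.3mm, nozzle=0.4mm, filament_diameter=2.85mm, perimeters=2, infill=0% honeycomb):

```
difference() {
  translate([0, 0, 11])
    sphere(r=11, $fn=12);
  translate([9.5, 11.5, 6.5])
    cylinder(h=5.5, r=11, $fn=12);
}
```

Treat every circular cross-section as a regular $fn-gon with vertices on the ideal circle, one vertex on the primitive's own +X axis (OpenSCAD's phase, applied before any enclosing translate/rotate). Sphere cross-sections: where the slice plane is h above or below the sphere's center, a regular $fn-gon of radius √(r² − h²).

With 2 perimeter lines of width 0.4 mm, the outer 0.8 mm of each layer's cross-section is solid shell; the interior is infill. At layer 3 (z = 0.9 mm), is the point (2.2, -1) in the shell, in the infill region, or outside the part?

infill

At z = 0.9 mm: the r=11 sphere slices to a regular 12-gon of circumradius 4.358 (√(r²−h²) with h=10.1 from center); the cylinder at (9.5, 11.5) is not intersected at this z (z outside [6.5, 12]); Subtracting the remaining from the first: none of the subtracted shapes is present at this height, so the r=11 sphere is unchanged — 1 connected region. Overall, the cross-section is a single solid region. The nearest boundary edge runs (3.77, -2.18)→(4.36, 0.00); distance from the point to it = 1.83 mm. The point is inside the cross-section and 1.83 mm from the nearest boundary — more than the 0.8 mm shell width (2 × 0.4), so it's in the infill interior.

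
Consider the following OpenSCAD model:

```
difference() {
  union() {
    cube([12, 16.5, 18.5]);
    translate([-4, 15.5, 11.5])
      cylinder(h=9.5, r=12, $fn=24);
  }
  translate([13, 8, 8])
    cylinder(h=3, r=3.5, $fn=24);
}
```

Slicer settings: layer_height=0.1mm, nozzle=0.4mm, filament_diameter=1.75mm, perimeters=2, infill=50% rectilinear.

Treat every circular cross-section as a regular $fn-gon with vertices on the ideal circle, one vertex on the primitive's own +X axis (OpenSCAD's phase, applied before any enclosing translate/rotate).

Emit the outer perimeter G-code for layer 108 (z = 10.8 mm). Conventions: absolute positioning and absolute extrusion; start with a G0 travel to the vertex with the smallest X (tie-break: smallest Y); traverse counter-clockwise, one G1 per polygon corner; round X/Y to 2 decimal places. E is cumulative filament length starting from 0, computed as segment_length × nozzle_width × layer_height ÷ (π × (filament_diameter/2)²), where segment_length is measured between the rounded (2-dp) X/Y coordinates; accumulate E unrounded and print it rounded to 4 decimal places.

At z = 10.8 mm: the 12×16.5 cube contributes its full rectangle; the cylinder at (-4, 15.5) is absent (z outside [11.5, 21]); Combining (union): only the 12×16.5 cube is present, so the union is just that shape — 1 connected region; the r=3.5 cylinder at (13, 8) gives a regular 24-gon of circumradius 3.5 (constant along its height); Subtracting the remaining from the first: starting from that combined region, the r=3.5 cylinder at (13, 8) partially overlaps it — only the 12.16 mm² overlap (of its 38.05 mm²) is removed, clipping the outline — 1 connected region. The outline is a single polygon with 15 vertices. Extrusion per mm of travel: 0.4 × 0.1 / (π × 0.875²) = 0.016630. Accumulating E over each segment gives final E = 0.9853.

G0 X0.00 Y0.00 Z10.80
G1 X12.00 Y0.00 E0.1996
G1 X12.00 Y4.66 E0.2771
G1 X11.25 Y4.97 E0.2906
G1 X10.53 Y5.53 E0.3057
G1 X9.97 Y6.25 E0.3209
G1 X9.62 Y7.09 E0.3360
G1 X9.50 Y8.00 E0.3513
G1 X9.62 Y8.91 E0.3666
G1 X9.97 Y9.75 E0.3817
G1 X10.53 Y10.47 E0.3969
G1 X11.25 Y11.03 E0.4120
G1 X12.00 Y11.34 E0.4255
G1 X12.00 Y16.50 E0.5113
G1 X0.00 Y16.50 E0.7109
G1 X0.00 Y0.00 E0.9853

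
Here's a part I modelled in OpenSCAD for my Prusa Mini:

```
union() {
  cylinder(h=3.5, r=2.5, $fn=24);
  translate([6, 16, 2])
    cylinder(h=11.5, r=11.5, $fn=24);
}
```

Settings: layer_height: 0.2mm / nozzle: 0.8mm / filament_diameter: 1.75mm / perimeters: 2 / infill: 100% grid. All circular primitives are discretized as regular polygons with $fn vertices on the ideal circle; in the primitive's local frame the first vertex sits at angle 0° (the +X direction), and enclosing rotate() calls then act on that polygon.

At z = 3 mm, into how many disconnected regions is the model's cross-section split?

2

At z = 3 mm: the r=2.5 cylinder gives a regular 24-gon of circumradius 2.5 (constant along its height); the cylinder at (6, 16): section is a regular 24-gon, circumradius r=11.5; Taking the union: the 2 present regions are separate (no shared area or edge), so areas and boundary lengths simply add and each stays a separate island — 2 connected regions. The result has 2 disconnected regions.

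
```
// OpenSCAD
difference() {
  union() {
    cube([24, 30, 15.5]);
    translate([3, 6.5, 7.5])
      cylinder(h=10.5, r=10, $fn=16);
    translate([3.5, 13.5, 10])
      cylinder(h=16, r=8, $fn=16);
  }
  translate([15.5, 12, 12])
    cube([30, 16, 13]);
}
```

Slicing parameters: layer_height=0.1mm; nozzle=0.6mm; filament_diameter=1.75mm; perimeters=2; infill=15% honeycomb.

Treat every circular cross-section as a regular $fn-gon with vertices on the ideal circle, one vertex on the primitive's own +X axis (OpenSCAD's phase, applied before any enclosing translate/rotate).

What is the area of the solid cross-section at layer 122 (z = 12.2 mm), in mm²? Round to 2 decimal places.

722.55 mm²

At z = 12.2 mm: the 24×30 cube contributes its full rectangle (area 720.00 mm²); the r=10 cylinder at (3, 6.5) gives a regular 16-gon of circumradius 10 (constant along its height) (area = (16/2)·10.000²·sin(360°/16) = 306.15 mm²); the cylinder at (3.5, 13.5): section is a regular 16-gon, circumradius r=8 (area = (16/2)·8.000²·sin(360°/16) = 195.93 mm²); Combining (union): the regions partially overlap — summed areas 1222.08 mm² minus the doubly-counted overlap 363.53 mm² gives 858.55 mm² — area = 858.55 mm²; the 30×16 cube at (15.5, 12) contributes its full rectangle (area 480.00 mm²); Taking the first minus the rest: starting from the result so far (858.55 mm²), the 30×16 cube at (15.5, 12) partially overlaps it — only the 136.00 mm² overlap (of its 480.00 mm²) is removed, clipping the outline — area = 722.55 mm². Overall, the cross-section is a single solid region. Net area = 722.55 mm².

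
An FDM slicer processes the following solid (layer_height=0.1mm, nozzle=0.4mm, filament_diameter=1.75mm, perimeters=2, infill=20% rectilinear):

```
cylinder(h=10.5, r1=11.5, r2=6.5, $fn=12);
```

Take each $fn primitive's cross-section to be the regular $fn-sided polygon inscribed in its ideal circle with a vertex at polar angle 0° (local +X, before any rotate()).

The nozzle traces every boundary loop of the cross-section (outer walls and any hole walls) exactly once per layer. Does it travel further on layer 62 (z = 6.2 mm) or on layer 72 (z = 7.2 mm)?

Layer 62 (z = 6.2): the cone: at t=0.590 of its height the radius interpolates to r₁+(r₂−r₁)t = 8.548, giving a regular 12-gon of that circumradius (perimeter = 2·12·8.548·sin(180°/12) = 53.09 mm). So its perimeter = 53.09 mm. Layer 72 (z = 7.2): the cone: at t=0.686 of its height the radius interpolates to r₁+(r₂−r₁)t = 8.071, giving a regular 12-gon of that circumradius (perimeter = 2·12·8.071·sin(180°/12) = 50.14 mm). So its perimeter = 50.14 mm. Layer 62 is larger (53.09 vs 50.14 mm).

layer 62 (z = 6.2 mm)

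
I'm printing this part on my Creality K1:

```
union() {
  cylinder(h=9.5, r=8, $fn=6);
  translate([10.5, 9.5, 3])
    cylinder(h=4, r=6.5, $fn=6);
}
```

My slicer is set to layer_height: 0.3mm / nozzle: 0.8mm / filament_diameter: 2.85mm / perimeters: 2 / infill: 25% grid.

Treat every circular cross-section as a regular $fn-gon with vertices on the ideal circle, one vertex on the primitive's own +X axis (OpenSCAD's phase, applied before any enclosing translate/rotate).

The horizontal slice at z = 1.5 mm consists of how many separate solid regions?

At z = 1.5 mm: the r=8 cylinder contributes a regular 6-gon of circumradius 8; the cylinder at (10.5, 9.5) is absent (z outside [3, 7]); Taking the union: only the r=8 cylinder is present, so the union is just that shape — 1 connected region. The result has 1 disconnected region.

1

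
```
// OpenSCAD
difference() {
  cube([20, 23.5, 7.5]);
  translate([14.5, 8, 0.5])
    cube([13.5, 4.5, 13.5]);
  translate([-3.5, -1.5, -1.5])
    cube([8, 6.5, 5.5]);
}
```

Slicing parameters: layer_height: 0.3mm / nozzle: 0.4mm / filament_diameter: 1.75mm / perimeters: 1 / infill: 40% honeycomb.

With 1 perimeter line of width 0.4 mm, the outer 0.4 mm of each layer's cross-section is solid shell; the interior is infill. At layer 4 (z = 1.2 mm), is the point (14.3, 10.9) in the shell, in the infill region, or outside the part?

At z = 1.2 mm: the cube (footprint 20×23.5) is included at this height; the cube at (14.5, 8) is present — its section is the full 13.5×4.5 rectangle; the 8×6.5 cube at (-3.5, -1.5) contributes its full rectangle; Taking the first minus the rest: starting from the 20×23.5 cube, the 13.5×4.5 cube at (14.5, 8) partially overlaps it — only the 24.75 mm² overlap (of its 60.75 mm²) is removed, clipping the outline; the 8×6.5 cube at (-3.5, -1.5) partially overlaps it — only the 22.50 mm² overlap (of its 52.00 mm²) is removed, clipping the outline — 1 connected region. Overall, the cross-section is a single solid region. The nearest boundary edge runs (14.50, 12.50)→(14.50, 8.00); distance from the point to it = 0.20 mm. The point is inside the cross-section, 0.20 mm from the nearest boundary — within the 0.4 mm shell band (1 × 0.4).

shell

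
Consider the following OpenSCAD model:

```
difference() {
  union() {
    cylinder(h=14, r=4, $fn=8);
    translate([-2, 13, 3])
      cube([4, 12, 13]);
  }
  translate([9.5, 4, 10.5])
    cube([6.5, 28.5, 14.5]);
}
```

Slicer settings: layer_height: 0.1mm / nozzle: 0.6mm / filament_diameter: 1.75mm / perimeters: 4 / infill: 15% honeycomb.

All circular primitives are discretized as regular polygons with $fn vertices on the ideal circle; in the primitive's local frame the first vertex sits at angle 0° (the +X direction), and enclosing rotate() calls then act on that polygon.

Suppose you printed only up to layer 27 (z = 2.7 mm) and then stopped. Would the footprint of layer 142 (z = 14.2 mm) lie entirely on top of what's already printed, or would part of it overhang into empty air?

Compare the two slices. At z = 2.7: the r=4 cylinder gives a regular 8-gon of circumradius 4 (constant along its height) (area = (8/2)·4.000²·sin(360°/8) = 45.25 mm²); the cube at (-2, 13) is not intersected at this z (z outside [3, 16]); Merging all regions: only the r=4 cylinder is present, so the union is just that shape — area = 45.25 mm²; the cube at (9.5, 4) does not reach this height (z outside [10.5, 25]); Taking the first minus the rest: none of the subtracted shapes is present at this height, so that combined region is unchanged — area = 45.25 mm². At z = 14.2: the cylinder does not reach this height (z outside [0, 14]); the cube at (-2, 13) (footprint 4×12) is included at this height (area 48.00 mm²); Combining (union): only the 4×12 cube at (-2, 13) is present, so the union is just that shape — area = 48.00 mm²; the 6.5×28.5 cube at (9.5, 4) contributes its full rectangle (area 185.25 mm²); After the difference (first − rest): starting from that combined region (48.00 mm²), the 6.5×28.5 cube at (9.5, 4) misses the remaining region (no effect) — area = 48.00 mm². Checking containment: at z = 14.2 the cross-section extends beyond the z = 2.7 cross-section by about 48.00 mm².

part overhangs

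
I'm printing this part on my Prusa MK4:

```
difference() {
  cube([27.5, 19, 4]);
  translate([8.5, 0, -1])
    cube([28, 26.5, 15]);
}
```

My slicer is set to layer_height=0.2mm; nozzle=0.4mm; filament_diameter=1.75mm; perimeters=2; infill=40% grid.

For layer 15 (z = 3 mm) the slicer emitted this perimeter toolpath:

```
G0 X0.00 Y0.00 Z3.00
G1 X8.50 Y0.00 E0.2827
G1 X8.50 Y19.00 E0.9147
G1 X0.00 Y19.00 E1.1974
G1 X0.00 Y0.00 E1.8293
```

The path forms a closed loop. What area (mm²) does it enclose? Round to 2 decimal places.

161.50 mm²

Apply the shoelace formula to the sequence of (X, Y) vertices; enclosed area = 161.50 mm².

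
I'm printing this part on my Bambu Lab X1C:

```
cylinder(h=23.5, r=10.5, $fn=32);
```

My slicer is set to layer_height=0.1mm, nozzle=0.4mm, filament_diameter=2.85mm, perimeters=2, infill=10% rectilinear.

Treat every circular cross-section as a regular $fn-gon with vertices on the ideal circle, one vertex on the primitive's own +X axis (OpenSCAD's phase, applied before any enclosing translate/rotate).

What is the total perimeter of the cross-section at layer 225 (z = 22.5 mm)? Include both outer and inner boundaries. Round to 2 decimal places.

At z = 22.5 mm: the r=10.5 cylinder gives a regular 32-gon of circumradius 10.5 (constant along its height) (perimeter = 2·32·10.500·sin(180°/32) = 65.87 mm). Overall, the cross-section is a single solid region. Total boundary length (outer) = 65.87 mm.

65.87 mm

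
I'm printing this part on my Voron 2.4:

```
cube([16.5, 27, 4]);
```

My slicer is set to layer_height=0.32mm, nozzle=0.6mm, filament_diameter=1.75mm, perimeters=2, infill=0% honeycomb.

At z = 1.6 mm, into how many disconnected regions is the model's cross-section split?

At z = 1.6 mm: the cube (footprint 16.5×27) is included at this height. The result has 1 disconnected region.

1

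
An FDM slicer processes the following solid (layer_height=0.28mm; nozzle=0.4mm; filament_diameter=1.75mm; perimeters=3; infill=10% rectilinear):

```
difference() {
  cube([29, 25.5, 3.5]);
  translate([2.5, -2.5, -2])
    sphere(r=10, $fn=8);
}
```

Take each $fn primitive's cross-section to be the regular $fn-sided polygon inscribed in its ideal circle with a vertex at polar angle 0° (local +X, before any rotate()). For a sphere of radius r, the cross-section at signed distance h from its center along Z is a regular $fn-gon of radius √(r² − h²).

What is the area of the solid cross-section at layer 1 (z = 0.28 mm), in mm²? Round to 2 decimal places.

At z = 0.28 mm: the cube (footprint 29×25.5) is included at this height (area 739.50 mm²); the r=10 sphere at (2.5, -2.5) contributes a regular 8-gon of circumradius √(10²−2.28²) = 9.737 (area = (8/2)·9.737²·sin(360°/8) = 268.14 mm²); Taking the first minus the rest: starting from the 29×25.5 cube (739.50 mm²), the r=10 sphere at (2.5, -2.5) partially overlaps it — only the 60.78 mm² overlap (of its 268.14 mm²) is removed, clipping the outline — area = 678.72 mm². Overall, the cross-section is a single solid region. Net area = 678.72 mm².

678.72 mm²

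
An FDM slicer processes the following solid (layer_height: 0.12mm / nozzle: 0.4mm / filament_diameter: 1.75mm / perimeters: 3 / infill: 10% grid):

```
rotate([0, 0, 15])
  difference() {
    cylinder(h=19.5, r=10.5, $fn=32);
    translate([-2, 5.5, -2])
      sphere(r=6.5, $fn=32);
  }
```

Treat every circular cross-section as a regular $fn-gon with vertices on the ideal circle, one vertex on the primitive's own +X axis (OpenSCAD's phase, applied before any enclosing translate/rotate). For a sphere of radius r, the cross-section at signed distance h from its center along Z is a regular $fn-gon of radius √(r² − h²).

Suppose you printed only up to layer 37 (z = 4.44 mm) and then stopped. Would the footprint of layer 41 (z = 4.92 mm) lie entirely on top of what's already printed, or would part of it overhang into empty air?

part overhangs

Compare the two slices. At z = 4.44: the r=10.5 cylinder contributes a regular 32-gon of circumradius 10.5 (area = (32/2)·10.500²·sin(360°/32) = 344.14 mm²); the sphere at (-2, 5.5): section is a regular 32-gon, circumradius = √(r²−h²) = √(6.5²−6.44²) = 0.881 (area = (32/2)·0.881²·sin(360°/32) = 2.42 mm²); Taking the first minus the rest: starting from the r=10.5 cylinder (344.14 mm²), the r=6.5 sphere at (-2, 5.5) lies wholly inside it (removes its full 2.42 mm² and its 5.53 mm outline becomes a hole wall) — area = 341.72 mm²; (whole slice rotated 15° about Z — lengths, areas and connectivity unchanged). At z = 4.92: the r=10.5 cylinder contributes a regular 32-gon of circumradius 10.5 (area = (32/2)·10.500²·sin(360°/32) = 344.14 mm²); the sphere at (-2, 5.5) does not reach this height (|z−center|=6.920 > r=6.5); After the difference (first − rest): none of the subtracted shapes is present at this height, so the r=10.5 cylinder is unchanged — area = 344.14 mm²; (rotated 15° about Z; rotation is an isometry so areas/perimeters/island counts are preserved). Checking containment: at z = 4.92 the cross-section extends beyond the z = 4.44 cross-section by about 2.42 mm².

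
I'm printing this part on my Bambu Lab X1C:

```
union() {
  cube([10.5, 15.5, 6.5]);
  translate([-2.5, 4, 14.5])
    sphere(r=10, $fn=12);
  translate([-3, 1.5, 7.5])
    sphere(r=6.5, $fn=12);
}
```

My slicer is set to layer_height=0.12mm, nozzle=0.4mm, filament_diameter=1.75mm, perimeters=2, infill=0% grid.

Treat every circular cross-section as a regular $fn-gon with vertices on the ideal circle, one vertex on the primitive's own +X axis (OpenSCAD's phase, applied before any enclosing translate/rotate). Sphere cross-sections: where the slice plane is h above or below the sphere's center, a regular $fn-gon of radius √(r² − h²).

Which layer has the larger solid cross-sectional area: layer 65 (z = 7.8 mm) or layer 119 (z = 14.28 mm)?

Layer 65 (z = 7.8): the cube does not reach this height (z outside [0, 6.5]); the sphere at (-2.5, 4): section is a regular 12-gon, circumradius = √(r²−h²) = √(10²−6.7²) = 7.424 (area = (12/2)·7.424²·sin(360°/12) = 165.33 mm²); the r=6.5 sphere at (-3, 1.5) contributes a regular 12-gon of circumradius √(6.5²−0.3²) = 6.493 (area = (12/2)·6.493²·sin(360°/12) = 126.48 mm²); Taking the union: the regions partially overlap — summed areas 291.81 mm² minus the doubly-counted overlap 109.09 mm² gives 182.72 mm² — area = 182.72 mm². So its area = 182.72 mm². Layer 119 (z = 14.28): the cube is not intersected at this z (z outside [0, 6.5]); the r=10 sphere at (-2.5, 4) slices to a regular 12-gon of circumradius 9.998 (√(r²−h²) with h=0.22 from center) (area = (12/2)·9.998²·sin(360°/12) = 299.85 mm²); the sphere at (-3, 1.5) does not reach this height (|z−center|=6.780 > r=6.5); Taking the union: only the r=10 sphere at (-2.5, 4) is present, so the union is just that shape — area = 299.85 mm². So its area = 299.85 mm². Layer 119 is larger (299.85 vs 182.72 mm²).

layer 119 (z = 14.28 mm)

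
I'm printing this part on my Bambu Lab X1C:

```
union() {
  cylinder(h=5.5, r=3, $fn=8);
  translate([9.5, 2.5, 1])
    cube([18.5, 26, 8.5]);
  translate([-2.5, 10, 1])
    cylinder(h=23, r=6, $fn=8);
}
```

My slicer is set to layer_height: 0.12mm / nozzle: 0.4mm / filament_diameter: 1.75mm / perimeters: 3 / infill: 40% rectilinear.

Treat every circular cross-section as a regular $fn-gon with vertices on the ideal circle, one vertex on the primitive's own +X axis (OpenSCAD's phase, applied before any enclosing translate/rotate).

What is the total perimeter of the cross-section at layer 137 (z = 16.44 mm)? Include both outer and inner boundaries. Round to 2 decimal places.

36.74 mm

At z = 16.44 mm: the cylinder does not reach this height (z outside [0, 5.5]); the cube at (9.5, 2.5) is not intersected at this z (z outside [1, 9.5]); the r=6 cylinder at (-2.5, 10) contributes a regular 8-gon of circumradius 6 (perimeter = 2·8·6.000·sin(180°/8) = 36.74 mm); Merging all regions: only the r=6 cylinder at (-2.5, 10) is present, so the union is just that shape — boundary = 36.74 mm. Overall, the cross-section is a single solid region. Total boundary length (outer) = 36.74 mm.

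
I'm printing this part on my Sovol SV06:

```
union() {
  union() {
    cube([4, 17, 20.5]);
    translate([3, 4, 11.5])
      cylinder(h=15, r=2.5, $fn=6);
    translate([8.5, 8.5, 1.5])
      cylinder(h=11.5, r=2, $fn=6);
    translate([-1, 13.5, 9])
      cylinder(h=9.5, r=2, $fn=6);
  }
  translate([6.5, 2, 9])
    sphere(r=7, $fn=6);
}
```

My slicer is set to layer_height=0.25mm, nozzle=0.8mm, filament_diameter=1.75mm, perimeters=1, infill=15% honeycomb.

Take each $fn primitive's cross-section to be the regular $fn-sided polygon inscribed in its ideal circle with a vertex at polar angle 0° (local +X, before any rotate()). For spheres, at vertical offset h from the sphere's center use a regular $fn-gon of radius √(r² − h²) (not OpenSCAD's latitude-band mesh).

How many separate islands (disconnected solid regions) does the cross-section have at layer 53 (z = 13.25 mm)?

At z = 13.25 mm: the cube (footprint 4×17) is included at this height; the r=2.5 cylinder at (3, 4) gives a regular 6-gon of circumradius 2.5 (constant along its height); the cylinder at (8.5, 8.5) is absent (z outside [1.5, 13]); the r=2 cylinder at (-1, 13.5) gives a regular 6-gon of circumradius 2 (constant along its height); Merging all regions: the regions partially overlap (shared area 14.18 mm²), so overlapping operands fuse into one piece — 1 connected region; the sphere at (6.5, 2): section is a regular 6-gon, circumradius = √(r²−h²) = √(7²−4.25²) = 5.562; Merging all regions: the regions partially overlap (shared area 16.81 mm²), so overlapping operands fuse into one piece — 1 connected region. Overall, the cross-section is a single solid region. Island count = 1.

1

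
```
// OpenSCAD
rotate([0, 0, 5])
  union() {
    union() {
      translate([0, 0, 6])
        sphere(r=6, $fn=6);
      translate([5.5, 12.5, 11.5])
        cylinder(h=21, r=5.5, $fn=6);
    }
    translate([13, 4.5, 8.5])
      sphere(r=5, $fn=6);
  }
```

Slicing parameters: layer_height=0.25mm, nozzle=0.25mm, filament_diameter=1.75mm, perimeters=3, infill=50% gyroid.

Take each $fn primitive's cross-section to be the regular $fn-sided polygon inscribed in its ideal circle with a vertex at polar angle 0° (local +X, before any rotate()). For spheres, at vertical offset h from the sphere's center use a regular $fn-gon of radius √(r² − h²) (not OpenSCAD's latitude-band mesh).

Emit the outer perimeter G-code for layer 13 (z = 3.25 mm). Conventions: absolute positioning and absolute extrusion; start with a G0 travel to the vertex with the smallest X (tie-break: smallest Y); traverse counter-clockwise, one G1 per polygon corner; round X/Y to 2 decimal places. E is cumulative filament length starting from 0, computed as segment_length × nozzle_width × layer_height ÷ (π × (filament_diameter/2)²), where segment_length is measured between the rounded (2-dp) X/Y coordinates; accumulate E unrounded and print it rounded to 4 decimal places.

G0 X-5.31 Y-0.46 Z3.25
G1 X-2.25 Y-4.83 E0.1386
G1 X3.06 Y-4.37 E0.2771
G1 X5.31 Y0.46 E0.4156
G1 X2.25 Y4.83 E0.5542
G1 X-3.06 Y4.37 E0.6927
G1 X-5.31 Y-0.46 E0.8311

At z = 3.25 mm: the r=6 sphere contributes a regular 6-gon of circumradius √(6²−2.75²) = 5.333; the cylinder at (5.5, 12.5) is absent (z outside [11.5, 32.5]); Combining (union): only the r=6 sphere is present, so the union is just that shape — 1 connected region; the sphere at (13, 4.5) is not intersected at this z (|z−center|=5.250 > r=5); Merging all regions: only the result so far is present, so the union is just that shape — 1 connected region; (whole slice rotated 5° about Z — lengths, areas and connectivity unchanged). The outline is a single polygon with 6 vertices. Extrusion per mm of travel: 0.25 × 0.25 / (π × 0.875²) = 0.025984. Accumulating E over each segment gives final E = 0.8311.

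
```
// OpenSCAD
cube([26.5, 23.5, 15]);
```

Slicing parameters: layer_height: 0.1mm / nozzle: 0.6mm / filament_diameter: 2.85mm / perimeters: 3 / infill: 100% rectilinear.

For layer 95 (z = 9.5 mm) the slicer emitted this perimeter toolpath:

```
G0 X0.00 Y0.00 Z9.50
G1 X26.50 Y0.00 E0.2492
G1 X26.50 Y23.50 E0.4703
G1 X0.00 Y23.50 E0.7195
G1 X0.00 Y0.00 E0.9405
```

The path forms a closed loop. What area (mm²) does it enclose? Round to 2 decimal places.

Apply the shoelace formula to the sequence of (X, Y) vertices; enclosed area = 622.75 mm².

622.75 mm²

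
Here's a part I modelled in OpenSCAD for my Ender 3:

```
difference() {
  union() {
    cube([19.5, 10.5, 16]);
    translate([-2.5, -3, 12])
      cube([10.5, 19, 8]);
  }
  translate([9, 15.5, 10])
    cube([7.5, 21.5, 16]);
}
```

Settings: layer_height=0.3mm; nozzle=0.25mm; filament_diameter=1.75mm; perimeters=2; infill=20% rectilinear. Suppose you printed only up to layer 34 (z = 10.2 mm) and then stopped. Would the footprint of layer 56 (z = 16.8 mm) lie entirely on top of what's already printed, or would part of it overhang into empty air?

part overhangs

Compare the two slices. At z = 10.2: the cube is present — its section is the full 19.5×10.5 rectangle (area 204.75 mm²); the cube at (-2.5, -3) is not intersected at this z (z outside [12, 20]); Taking the union: only the 19.5×10.5 cube is present, so the union is just that shape — area = 204.75 mm²; the 7.5×21.5 cube at (9, 15.5) contributes its full rectangle (area 161.25 mm²); Taking the first minus the rest: starting from that combined region (204.75 mm²), the 7.5×21.5 cube at (9, 15.5) misses the remaining region (no effect) — area = 204.75 mm². At z = 16.8: the cube is absent (z outside [0, 16]); the cube at (-2.5, -3) (footprint 10.5×19) is included at this height (area 199.50 mm²); Taking the union: only the 10.5×19 cube at (-2.5, -3) is present, so the union is just that shape — area = 199.50 mm²; the 7.5×21.5 cube at (9, 15.5) contributes its full rectangle (area 161.25 mm²); After the difference (first − rest): starting from that combined region (199.50 mm²), the 7.5×21.5 cube at (9, 15.5) misses the remaining region (no effect) — area = 199.50 mm². Checking containment: at z = 16.8 the cross-section extends beyond the z = 10.2 cross-section by about 115.50 mm².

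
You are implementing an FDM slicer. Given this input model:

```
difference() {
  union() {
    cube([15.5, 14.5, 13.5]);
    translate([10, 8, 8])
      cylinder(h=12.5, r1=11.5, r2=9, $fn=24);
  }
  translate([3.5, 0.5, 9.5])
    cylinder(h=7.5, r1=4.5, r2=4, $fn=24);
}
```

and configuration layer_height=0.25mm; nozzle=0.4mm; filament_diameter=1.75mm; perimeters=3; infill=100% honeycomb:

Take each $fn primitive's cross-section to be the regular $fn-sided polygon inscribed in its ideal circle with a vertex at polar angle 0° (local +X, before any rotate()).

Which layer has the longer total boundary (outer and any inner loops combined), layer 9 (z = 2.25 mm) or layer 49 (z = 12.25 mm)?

Layer 9 (z = 2.25): the cube (footprint 15.5×14.5) is included at this height (perimeter 60.00 mm); the cone at (10, 8) is not intersected at this z (z outside [8, 20.5]); Combining (union): only the 15.5×14.5 cube is present, so the union is just that shape — boundary = 60.00 mm; the cone at (3.5, 0.5) is not intersected at this z (z outside [9.5, 17]); After the difference (first − rest): none of the subtracted shapes is present at this height, so that combined region is unchanged — boundary = 60.00 mm. So its perimeter = 60.00 mm. Layer 49 (z = 12.25): the 15.5×14.5 cube contributes its full rectangle (perimeter 60.00 mm); the cone at (10, 8) contributes a regular 24-gon of circumradius 10.650 (interpolated between r1=11.5 and r2=9 at t=0.340) (perimeter = 2·24·10.650·sin(180°/24) = 66.72 mm); Merging all regions: the regions partially overlap (shared area 216.97 mm²), so the edge portions inside another operand are dropped and the merged outline is re-measured after clipping — boundary = 69.99 mm; the cone at (3.5, 0.5) contributes a regular 24-gon of circumradius 4.317 (interpolated between r1=4.5 and r2=4 at t=0.367) (perimeter = 2·24·4.317·sin(180°/24) = 27.05 mm); Subtracting the remaining from the first: starting from the result so far, the cone at (3.5, 0.5) partially overlaps it — only the 37.36 mm² overlap (of its 57.87 mm²) is removed, clipping the outline — boundary = 73.28 mm. So its perimeter = 73.28 mm. Layer 49 is larger (73.28 vs 60.00 mm).

layer 49 (z = 12.25 mm)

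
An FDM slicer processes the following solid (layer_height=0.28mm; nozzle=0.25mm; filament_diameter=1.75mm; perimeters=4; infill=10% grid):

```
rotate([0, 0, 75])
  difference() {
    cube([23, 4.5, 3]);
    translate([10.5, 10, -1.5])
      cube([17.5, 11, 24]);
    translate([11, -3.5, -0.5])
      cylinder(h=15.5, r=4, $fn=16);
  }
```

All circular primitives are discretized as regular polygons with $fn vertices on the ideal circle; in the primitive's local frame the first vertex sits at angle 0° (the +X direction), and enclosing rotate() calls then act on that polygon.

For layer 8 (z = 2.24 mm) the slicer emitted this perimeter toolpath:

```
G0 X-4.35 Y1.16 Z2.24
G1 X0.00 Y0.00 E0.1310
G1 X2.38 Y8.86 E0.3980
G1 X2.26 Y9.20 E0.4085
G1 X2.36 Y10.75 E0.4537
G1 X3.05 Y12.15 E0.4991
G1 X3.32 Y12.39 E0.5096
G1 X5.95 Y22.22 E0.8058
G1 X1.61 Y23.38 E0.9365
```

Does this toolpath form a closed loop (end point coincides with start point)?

Start point (G0): (-4.35, 1.16). End point (last G1): the path does not return to the start — open.

no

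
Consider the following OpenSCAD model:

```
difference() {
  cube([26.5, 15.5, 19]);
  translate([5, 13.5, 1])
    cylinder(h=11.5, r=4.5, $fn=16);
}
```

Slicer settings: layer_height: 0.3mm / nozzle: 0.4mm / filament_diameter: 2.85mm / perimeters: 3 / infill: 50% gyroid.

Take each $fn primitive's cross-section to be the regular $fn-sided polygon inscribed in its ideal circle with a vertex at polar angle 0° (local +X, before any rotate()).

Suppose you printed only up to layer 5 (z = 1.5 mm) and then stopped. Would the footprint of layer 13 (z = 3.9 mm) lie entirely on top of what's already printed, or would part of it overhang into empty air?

Compare the two slices. At z = 1.5: the cube (footprint 26.5×15.5) is included at this height (area 410.75 mm²); the r=4.5 cylinder at (5, 13.5) contributes a regular 16-gon of circumradius 4.5 (area = (16/2)·4.500²·sin(360°/16) = 61.99 mm²); Taking the first minus the rest: starting from the 26.5×15.5 cube (410.75 mm²), the r=4.5 cylinder at (5, 13.5) partially overlaps it — only the 48.17 mm² overlap (of its 61.99 mm²) is removed, clipping the outline — area = 362.58 mm². At z = 3.9: the cube is present — its section is the full 26.5×15.5 rectangle (area 410.75 mm²); the r=4.5 cylinder at (5, 13.5) contributes a regular 16-gon of circumradius 4.5 (area = (16/2)·4.500²·sin(360°/16) = 61.99 mm²); After the difference (first − rest): starting from the 26.5×15.5 cube (410.75 mm²), the r=4.5 cylinder at (5, 13.5) partially overlaps it — only the 48.17 mm² overlap (of its 61.99 mm²) is removed, clipping the outline — area = 362.58 mm². Checking containment: the cross-section at z = 3.9 is a subset of the cross-section at z = 1.5.

entirely on top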